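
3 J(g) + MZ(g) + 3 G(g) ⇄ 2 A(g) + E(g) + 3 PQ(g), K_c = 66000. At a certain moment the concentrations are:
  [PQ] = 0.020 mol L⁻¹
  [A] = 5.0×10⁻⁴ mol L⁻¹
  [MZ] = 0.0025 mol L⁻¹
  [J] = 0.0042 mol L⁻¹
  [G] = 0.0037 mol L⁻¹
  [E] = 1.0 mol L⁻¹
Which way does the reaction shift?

Q_c = [A]²·[E]·[PQ]³ / ([J]³·[MZ]·[G]³) = (5.0×10⁻⁴)²·(1.0)·(0.020)³ / ((0.0042)³·(0.0025)·(0.0037)³) = 2.1×10⁵
Q_c = 2.1×10⁵ > K_c = 66000, so the reverse reaction proceeds.

reverse (toward reactants)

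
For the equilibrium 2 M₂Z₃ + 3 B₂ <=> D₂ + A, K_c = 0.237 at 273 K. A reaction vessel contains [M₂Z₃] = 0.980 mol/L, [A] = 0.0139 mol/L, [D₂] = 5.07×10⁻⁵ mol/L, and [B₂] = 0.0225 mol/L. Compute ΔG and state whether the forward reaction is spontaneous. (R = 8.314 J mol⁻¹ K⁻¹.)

ΔG = -2.96 kJ/mol; the forward reaction is spontaneous

Q_c = [D₂]·[A] / ([M₂Z₃]²·[B₂]³) = (5.07×10⁻⁵)·(0.0139) / ((0.980)²·(0.0225)³) = 0.0644
ΔG = RT ln(Q_c/K_c) = (8.314 J mol⁻¹ K⁻¹)(273 K) × ln(0.0644/0.237)
   = (2.270 kJ/mol)(-1.303) = -2.96 kJ/mol
ΔG < 0, so the forward reaction is spontaneous (proceeds forward).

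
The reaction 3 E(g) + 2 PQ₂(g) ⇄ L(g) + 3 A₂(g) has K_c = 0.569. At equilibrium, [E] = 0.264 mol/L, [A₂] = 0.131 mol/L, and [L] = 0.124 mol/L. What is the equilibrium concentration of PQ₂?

[PQ₂] = 0.163 mol/L

At equilibrium, K_c = [L]·[A₂]³ / ([E]³·[PQ₂]²) = 0.569.
(0.124)·(0.131)³ / ((0.264)³·([PQ₂])²) = 0.569
[PQ₂]² = 0.0266 ⇒ [PQ₂] = 0.163 mol/L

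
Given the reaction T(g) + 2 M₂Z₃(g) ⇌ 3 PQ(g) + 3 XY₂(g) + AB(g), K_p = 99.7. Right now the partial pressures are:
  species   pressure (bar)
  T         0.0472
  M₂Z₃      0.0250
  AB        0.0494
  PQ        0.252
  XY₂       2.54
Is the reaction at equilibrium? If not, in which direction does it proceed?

Q_p = P(PQ)³·P(XY₂)³·P(AB) / (P(T)·P(M₂Z₃)²) = (0.252)³·(2.54)³·(0.0494) / ((0.0472)·(0.0250)²) = 439
Q_p = 439 > K_p = 99.7, so the reverse reaction proceeds.

reverse (toward reactants)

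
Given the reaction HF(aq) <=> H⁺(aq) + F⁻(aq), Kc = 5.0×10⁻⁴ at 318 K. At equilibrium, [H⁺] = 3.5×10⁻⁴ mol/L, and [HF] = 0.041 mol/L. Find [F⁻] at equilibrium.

[F⁻] = 0.059 mol/L

At equilibrium, Kc = [H⁺]·[F⁻] / [HF] = 5.0×10⁻⁴.
(3.5×10⁻⁴)·([F⁻]) / (0.041) = 5.0×10⁻⁴
[F⁻] = 0.0586 = 0.059 mol/L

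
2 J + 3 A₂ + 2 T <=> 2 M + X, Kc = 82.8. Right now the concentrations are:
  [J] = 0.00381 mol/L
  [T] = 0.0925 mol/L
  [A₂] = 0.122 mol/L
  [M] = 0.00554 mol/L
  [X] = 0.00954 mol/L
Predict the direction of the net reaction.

reverse (toward reactants)

Qc = [M]²·[X] / ([J]²·[A₂]³·[T]²) = (0.00554)²·(0.00954) / ((0.00381)²·(0.122)³·(0.0925)²) = 1300
Qc = 1300 > Kc = 82.8, so the reverse reaction proceeds.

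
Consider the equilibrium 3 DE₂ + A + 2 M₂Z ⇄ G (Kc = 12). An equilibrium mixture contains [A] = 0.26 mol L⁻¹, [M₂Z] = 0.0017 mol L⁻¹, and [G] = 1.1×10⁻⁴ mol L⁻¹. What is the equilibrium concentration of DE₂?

At equilibrium, Kc = [G] / ([DE₂]³·[A]·[M₂Z]²) = 12.
(1.1×10⁻⁴) / (([DE₂])³·(0.26)·(0.0017)²) = 12
[DE₂]³ = 12.2 ⇒ [DE₂] = 2.3 mol L⁻¹

[DE₂] = 2.3 mol L⁻¹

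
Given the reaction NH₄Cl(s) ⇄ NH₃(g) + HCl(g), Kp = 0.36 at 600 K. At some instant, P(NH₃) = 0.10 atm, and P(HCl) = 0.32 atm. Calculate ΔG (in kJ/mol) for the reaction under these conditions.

ΔG = -12.1 kJ/mol

(NH₄Cl is a pure solid — omitted from Qp.)
Qp = P(NH₃)·P(HCl) = (0.10)·(0.32) = 0.0320
ΔG = RT ln(Qp/Kp) = (8.314 J mol⁻¹ K⁻¹)(600 K) × ln(0.0320/0.36)
   = (4.988 kJ/mol)(-2.420) = -12.1 kJ/mol
ΔG < 0, so the forward reaction is spontaneous (proceeds forward).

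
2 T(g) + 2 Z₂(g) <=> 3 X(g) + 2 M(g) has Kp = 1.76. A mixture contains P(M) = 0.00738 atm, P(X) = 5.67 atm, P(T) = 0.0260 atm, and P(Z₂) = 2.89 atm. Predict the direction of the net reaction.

at equilibrium

Qp = P(X)³·P(M)² / (P(T)²·P(Z₂)²) = (5.67)³·(0.00738)² / ((0.0260)²·(2.89)²) = 1.76
Qp = 1.76 = Kp, so the system is already at equilibrium.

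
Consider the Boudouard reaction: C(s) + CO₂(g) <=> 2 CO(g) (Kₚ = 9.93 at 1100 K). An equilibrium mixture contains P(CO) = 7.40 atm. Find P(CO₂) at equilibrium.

P(CO₂) = 5.51 atm

(C is a pure solid — omitted from Kₚ.)
At equilibrium, Kₚ = P(CO)² / P(CO₂) = 9.93.
(7.40)² / (P(CO₂)) = 9.93
P(CO₂) = 5.51 atm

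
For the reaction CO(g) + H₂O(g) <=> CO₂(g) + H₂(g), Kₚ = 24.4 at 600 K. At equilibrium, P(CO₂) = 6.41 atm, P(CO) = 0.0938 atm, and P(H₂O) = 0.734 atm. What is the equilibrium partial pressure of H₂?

At equilibrium, Kₚ = P(CO₂)·P(H₂) / (P(CO)·P(H₂O)) = 24.4.
(6.41)·(P(H₂)) / ((0.0938)·(0.734)) = 24.4
P(H₂) = 0.262 atm

P(H₂) = 0.262 atm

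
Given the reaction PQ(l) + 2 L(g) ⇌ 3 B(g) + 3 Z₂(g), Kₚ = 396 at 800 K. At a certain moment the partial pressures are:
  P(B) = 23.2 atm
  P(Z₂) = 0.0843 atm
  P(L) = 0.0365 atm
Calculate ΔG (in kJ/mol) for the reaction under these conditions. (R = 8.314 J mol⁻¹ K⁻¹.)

(PQ is a pure liquid — omitted from Qₚ.)
Qₚ = P(B)³·P(Z₂)³ / P(L)² = (23.2)³·(0.0843)³ / (0.0365)² = 5620
ΔG = RT ln(Qₚ/Kₚ) = (8.314 J mol⁻¹ K⁻¹)(800 K) × ln(5620/396)
   = (6.651 kJ/mol)(2.653) = 17.6 kJ/mol
ΔG > 0, so the forward reaction is non-spontaneous (proceeds in reverse).

ΔG = 17.6 kJ/mol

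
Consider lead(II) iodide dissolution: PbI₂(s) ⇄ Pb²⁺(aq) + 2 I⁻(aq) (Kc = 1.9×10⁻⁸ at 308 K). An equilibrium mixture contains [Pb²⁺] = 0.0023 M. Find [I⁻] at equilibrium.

[I⁻] = 0.0029 M

(PbI₂ is a pure solid — omitted from Kc.)
At equilibrium, Kc = [Pb²⁺]·[I⁻]² = 1.9×10⁻⁸.
(0.0023)·([I⁻])² = 1.9×10⁻⁸
[I⁻]² = 8.26×10⁻⁶ ⇒ [I⁻] = 0.0029 M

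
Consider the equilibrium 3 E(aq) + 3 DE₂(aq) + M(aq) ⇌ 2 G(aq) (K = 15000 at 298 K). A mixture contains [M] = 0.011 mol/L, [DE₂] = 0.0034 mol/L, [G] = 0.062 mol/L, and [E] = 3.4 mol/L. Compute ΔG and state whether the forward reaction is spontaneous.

Q = [G]² / ([E]³·[DE₂]³·[M]) = (0.062)² / ((3.4)³·(0.0034)³·(0.011)) = 2.26×10⁵
ΔG = RT ln(Q/K) = (8.314 J mol⁻¹ K⁻¹)(298 K) × ln(2.26×10⁵/15000)
   = (2.478 kJ/mol)(2.712) = 6.72 kJ/mol
ΔG > 0, so the forward reaction is non-spontaneous (proceeds in reverse).

ΔG = 6.72 kJ/mol; the forward reaction is non-spontaneous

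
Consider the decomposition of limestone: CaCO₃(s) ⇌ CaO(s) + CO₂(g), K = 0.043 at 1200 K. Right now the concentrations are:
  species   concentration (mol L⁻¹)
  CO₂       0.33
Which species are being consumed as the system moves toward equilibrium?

(CaCO₃, CaO are pure solids — omitted from Q.)
Q = [CO₂] = 0.33
Q = 0.33 > K = 0.043: net reverse reaction.

CaO, CO₂ (products)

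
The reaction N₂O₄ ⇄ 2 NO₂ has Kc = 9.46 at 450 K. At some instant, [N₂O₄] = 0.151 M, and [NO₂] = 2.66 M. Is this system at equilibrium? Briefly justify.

Qc = [NO₂]² / [N₂O₄] = (2.66)² / (0.151) = 46.9
Qc = 46.9 > Kc = 9.46: net reverse reaction.

no; Q > K, reaction proceeds in reverse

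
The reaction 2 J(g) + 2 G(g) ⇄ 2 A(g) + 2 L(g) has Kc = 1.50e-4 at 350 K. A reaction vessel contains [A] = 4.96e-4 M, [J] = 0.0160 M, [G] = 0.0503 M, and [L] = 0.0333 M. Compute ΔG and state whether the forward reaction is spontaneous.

Qc = [A]²·[L]² / ([J]²·[G]²) = (4.96e-4)²·(0.0333)² / ((0.0160)²·(0.0503)²) = 4.21e-4
ΔG = RT ln(Qc/Kc) = (8.314 J mol⁻¹ K⁻¹)(350 K) × ln(4.21e-4/1.50e-4)
   = (2.910 kJ/mol)(1.032) = 3.00 kJ/mol
ΔG > 0, so the forward reaction is non-spontaneous (proceeds in reverse).

ΔG = 3.00 kJ/mol; the forward reaction is non-spontaneous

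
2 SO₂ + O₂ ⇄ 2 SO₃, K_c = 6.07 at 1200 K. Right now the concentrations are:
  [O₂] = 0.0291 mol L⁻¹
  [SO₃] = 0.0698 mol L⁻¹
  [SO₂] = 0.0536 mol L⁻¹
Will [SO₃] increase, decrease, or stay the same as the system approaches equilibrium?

decrease

Q_c = [SO₃]² / ([SO₂]²·[O₂]) = (0.0698)² / ((0.0536)²·(0.0291)) = 58.3
Q_c = 58.3 > K_c = 6.07: net reverse reaction.
SO₃ is a product, so it decreases.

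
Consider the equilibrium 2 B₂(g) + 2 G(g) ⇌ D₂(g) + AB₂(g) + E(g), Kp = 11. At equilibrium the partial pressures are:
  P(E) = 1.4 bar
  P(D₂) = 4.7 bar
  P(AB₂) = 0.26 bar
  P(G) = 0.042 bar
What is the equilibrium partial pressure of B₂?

At equilibrium, Kp = P(D₂)·P(AB₂)·P(E) / (P(B₂)²·P(G)²) = 11.
(4.7)·(0.26)·(1.4) / ((P(B₂))²·(0.042)²) = 11
P(B₂)² = 88.2 ⇒ P(B₂) = 9.4 bar

P(B₂) = 9.4 bar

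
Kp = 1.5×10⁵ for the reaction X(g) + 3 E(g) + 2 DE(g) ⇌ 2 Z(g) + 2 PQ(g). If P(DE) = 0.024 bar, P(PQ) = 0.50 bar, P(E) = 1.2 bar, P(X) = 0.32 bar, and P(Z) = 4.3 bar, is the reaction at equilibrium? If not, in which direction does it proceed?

Qp = P(Z)²·P(PQ)² / (P(X)·P(E)³·P(DE)²) = (4.3)²·(0.50)² / ((0.32)·(1.2)³·(0.024)²) = 15000
Qp = 15000 < Kp = 1.5×10⁵, so the forward reaction proceeds.

to the right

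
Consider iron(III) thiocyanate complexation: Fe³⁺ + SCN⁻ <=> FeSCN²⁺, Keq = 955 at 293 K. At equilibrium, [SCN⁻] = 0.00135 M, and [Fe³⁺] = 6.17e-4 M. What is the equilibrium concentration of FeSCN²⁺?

At equilibrium, Keq = [FeSCN²⁺] / ([Fe³⁺]·[SCN⁻]) = 955.
([FeSCN²⁺]) / ((6.17e-4)·(0.00135)) = 955
[FeSCN²⁺] = 7.95e-4 M

[FeSCN²⁺] = 7.95e-4 M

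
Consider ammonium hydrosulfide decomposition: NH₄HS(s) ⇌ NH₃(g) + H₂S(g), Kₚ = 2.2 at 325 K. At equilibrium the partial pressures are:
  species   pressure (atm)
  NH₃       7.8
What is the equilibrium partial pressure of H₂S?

P(H₂S) = 0.28 atm

(NH₄HS is a pure solid — omitted from Kₚ.)
At equilibrium, Kₚ = P(NH₃)·P(H₂S) = 2.2.
(7.8)·(P(H₂S)) = 2.2
P(H₂S) = 0.282 = 0.28 atm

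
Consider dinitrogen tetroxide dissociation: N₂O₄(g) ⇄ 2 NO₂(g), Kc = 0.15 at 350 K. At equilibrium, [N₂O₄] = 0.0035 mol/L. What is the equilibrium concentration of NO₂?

[NO₂] = 0.023 mol/L

At equilibrium, Kc = [NO₂]² / [N₂O₄] = 0.15.
([NO₂])² / (0.0035) = 0.15
[NO₂]² = 5.25×10⁻⁴ ⇒ [NO₂] = 0.023 mol/L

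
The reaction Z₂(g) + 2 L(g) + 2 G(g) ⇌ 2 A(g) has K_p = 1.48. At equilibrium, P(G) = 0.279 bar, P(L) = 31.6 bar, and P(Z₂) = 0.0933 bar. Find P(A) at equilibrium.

At equilibrium, K_p = P(A)² / (P(Z₂)·P(L)²·P(G)²) = 1.48.
(P(A))² / ((0.0933)·(31.6)²·(0.279)²) = 1.48
P(A)² = 10.7 ⇒ P(A) = 3.28 bar

P(A) = 3.28 bar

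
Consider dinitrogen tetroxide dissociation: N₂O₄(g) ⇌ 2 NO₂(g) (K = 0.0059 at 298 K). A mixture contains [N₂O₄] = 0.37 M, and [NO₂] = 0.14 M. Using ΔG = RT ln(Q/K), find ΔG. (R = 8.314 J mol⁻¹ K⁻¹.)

Q = [NO₂]² / [N₂O₄] = (0.14)² / (0.37) = 0.0530
ΔG = RT ln(Q/K) = (8.314 J mol⁻¹ K⁻¹)(298 K) × ln(0.0530/0.0059)
   = (2.478 kJ/mol)(2.195) = 5.44 kJ/mol
ΔG > 0, so the forward reaction is non-spontaneous (proceeds in reverse).

ΔG = 5.44 kJ/mol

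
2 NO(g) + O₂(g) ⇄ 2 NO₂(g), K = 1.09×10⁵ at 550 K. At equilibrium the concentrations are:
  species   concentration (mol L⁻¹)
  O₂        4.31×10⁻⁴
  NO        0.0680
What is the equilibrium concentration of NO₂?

At equilibrium, K = [NO₂]² / ([NO]²·[O₂]) = 1.09×10⁵.
([NO₂])² / ((0.0680)²·(4.31×10⁻⁴)) = 1.09×10⁵
[NO₂]² = 0.217 ⇒ [NO₂] = 0.466 mol L⁻¹

[NO₂] = 0.466 mol L⁻¹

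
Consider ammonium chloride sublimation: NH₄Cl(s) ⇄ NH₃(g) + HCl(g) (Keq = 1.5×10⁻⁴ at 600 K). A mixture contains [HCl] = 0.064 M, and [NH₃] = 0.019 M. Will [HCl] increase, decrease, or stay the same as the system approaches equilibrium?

decrease

(NH₄Cl is a pure solid — omitted from Q.)
Q = [NH₃]·[HCl] = (0.019)·(0.064) = 0.0012
Q = 0.0012 > Keq = 1.5×10⁻⁴: net reverse reaction.
HCl is a product, so it decreases.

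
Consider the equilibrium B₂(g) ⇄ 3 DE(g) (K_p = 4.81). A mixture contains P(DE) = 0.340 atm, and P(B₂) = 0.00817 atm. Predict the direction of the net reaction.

Q_p = P(DE)³ / P(B₂) = (0.340)³ / (0.00817) = 4.81
Q_p = 4.81 = K_p, so the system is already at equilibrium.

at equilibrium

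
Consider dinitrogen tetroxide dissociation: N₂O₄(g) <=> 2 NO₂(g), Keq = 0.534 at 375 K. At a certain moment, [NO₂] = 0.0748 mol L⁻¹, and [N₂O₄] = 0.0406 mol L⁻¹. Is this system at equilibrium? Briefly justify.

Q = [NO₂]² / [N₂O₄] = (0.0748)² / (0.0406) = 0.138
Q = 0.138 < Keq = 0.534: net forward reaction.

no; Q < K, reaction proceeds forward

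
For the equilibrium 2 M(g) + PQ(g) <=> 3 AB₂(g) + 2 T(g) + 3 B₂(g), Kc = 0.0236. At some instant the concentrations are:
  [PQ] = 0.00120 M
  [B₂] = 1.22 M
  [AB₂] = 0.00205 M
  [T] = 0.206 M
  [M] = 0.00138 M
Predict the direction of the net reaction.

toward reactants

Qc = [AB₂]³·[T]²·[B₂]³ / ([M]²·[PQ]) = (0.00205)³·(0.206)²·(1.22)³ / ((0.00138)²·(0.00120)) = 0.290
Qc = 0.290 > Kc = 0.0236, so the reverse reaction proceeds.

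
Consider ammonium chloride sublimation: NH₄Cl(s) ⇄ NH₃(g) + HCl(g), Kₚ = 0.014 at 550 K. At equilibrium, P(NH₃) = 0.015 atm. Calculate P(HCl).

(NH₄Cl is a pure solid — omitted from Kₚ.)
At equilibrium, Kₚ = P(NH₃)·P(HCl) = 0.014.
(0.015)·(P(HCl)) = 0.014
P(HCl) = 0.933 = 0.93 atm

P(HCl) = 0.93 atm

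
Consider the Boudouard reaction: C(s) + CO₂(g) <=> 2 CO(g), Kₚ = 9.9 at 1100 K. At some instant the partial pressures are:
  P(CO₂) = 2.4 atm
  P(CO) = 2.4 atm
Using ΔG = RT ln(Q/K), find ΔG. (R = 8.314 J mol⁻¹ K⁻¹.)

(C is a pure solid — omitted from Qₚ.)
Qₚ = P(CO)² / P(CO₂) = (2.4)² / (2.4) = 2.40
ΔG = RT ln(Qₚ/Kₚ) = (8.314 J mol⁻¹ K⁻¹)(1100 K) × ln(2.40/9.9)
   = (9.145 kJ/mol)(-1.417) = -13.0 kJ/mol
ΔG < 0, so the forward reaction is spontaneous (proceeds forward).

ΔG = -13.0 kJ/mol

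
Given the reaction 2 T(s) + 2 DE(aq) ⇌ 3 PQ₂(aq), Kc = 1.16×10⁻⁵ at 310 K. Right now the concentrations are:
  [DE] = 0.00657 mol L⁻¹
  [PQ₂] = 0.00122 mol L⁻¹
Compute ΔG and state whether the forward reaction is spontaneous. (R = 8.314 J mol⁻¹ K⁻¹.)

ΔG = 3.32 kJ/mol; the forward reaction is non-spontaneous

(T is a pure solid — omitted from Qc.)
Qc = [PQ₂]³ / [DE]² = (0.00122)³ / (0.00657)² = 4.21×10⁻⁵
ΔG = RT ln(Qc/Kc) = (8.314 J mol⁻¹ K⁻¹)(310 K) × ln(4.21×10⁻⁵/1.16×10⁻⁵)
   = (2.577 kJ/mol)(1.289) = 3.32 kJ/mol
ΔG > 0, so the forward reaction is non-spontaneous (proceeds in reverse).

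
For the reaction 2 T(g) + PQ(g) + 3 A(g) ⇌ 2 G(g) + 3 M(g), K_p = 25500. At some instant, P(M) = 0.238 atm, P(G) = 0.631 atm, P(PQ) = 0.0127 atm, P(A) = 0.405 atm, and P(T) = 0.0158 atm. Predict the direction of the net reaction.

no net change (already at equilibrium)

Q_p = P(G)²·P(M)³ / (P(T)²·P(PQ)·P(A)³) = (0.631)²·(0.238)³ / ((0.0158)²·(0.0127)·(0.405)³) = 25500
Q_p = 25500 = K_p, so the system is already at equilibrium.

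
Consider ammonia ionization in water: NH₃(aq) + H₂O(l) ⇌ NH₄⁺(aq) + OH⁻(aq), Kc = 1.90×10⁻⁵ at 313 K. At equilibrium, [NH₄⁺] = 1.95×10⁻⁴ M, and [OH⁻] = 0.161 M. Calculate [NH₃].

(H₂O is a pure liquid — omitted from Kc.)
At equilibrium, Kc = [NH₄⁺]·[OH⁻] / [NH₃] = 1.90×10⁻⁵.
(1.95×10⁻⁴)·(0.161) / ([NH₃]) = 1.90×10⁻⁵
[NH₃] = 1.65 M

[NH₃] = 1.65 M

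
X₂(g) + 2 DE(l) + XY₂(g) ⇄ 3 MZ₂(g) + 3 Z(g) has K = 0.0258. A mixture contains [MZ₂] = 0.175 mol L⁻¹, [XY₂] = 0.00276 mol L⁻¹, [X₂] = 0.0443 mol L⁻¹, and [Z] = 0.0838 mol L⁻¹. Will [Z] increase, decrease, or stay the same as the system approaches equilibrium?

(DE is a pure liquid — omitted from Q.)
Q = [MZ₂]³·[Z]³ / ([X₂]·[XY₂]) = (0.175)³·(0.0838)³ / ((0.0443)·(0.00276)) = 0.0258
Q = 0.0258 = K; the system is at equilibrium.

stay the same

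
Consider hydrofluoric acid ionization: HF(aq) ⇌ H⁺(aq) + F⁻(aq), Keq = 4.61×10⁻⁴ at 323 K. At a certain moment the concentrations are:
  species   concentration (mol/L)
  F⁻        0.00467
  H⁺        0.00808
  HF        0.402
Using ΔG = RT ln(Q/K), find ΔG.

Q = [H⁺]·[F⁻] / [HF] = (0.00808)·(0.00467) / (0.402) = 9.39×10⁻⁵
ΔG = RT ln(Q/Keq) = (8.314 J mol⁻¹ K⁻¹)(323 K) × ln(9.39×10⁻⁵/4.61×10⁻⁴)
   = (2.685 kJ/mol)(-1.591) = -4.27 kJ/mol
ΔG < 0, so the forward reaction is spontaneous (proceeds forward).

ΔG = -4.27 kJ/mol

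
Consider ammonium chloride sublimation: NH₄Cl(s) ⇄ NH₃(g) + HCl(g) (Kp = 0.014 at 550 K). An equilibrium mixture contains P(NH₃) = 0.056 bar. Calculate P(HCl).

(NH₄Cl is a pure solid — omitted from Kp.)
At equilibrium, Kp = P(NH₃)·P(HCl) = 0.014.
(0.056)·(P(HCl)) = 0.014
P(HCl) = 0.250 = 0.25 bar

P(HCl) = 0.25 bar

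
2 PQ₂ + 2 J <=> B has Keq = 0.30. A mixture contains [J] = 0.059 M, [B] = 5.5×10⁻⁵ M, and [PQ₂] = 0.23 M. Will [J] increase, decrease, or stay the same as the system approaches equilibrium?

stay the same

Q = [B] / ([PQ₂]²·[J]²) = (5.5×10⁻⁵) / ((0.23)²·(0.059)²) = 0.30
Q = 0.30 = Keq; the system is at equilibrium.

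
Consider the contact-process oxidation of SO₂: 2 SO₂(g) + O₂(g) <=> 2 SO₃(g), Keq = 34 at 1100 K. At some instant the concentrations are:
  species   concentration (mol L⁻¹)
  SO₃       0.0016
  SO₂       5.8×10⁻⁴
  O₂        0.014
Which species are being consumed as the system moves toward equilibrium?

Q = [SO₃]² / ([SO₂]²·[O₂]) = (0.0016)² / ((5.8×10⁻⁴)²·(0.014)) = 540
Q = 540 > Keq = 34: net reverse reaction.

SO₃ (products)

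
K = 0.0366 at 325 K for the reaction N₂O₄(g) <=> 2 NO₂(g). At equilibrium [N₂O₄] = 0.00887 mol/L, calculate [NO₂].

At equilibrium, K = [NO₂]² / [N₂O₄] = 0.0366.
([NO₂])² / (0.00887) = 0.0366
[NO₂]² = 3.25×10⁻⁴ ⇒ [NO₂] = 0.0180 mol/L

[NO₂] = 0.0180 mol/L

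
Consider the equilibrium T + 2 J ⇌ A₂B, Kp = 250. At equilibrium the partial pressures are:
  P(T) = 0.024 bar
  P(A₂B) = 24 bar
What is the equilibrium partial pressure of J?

P(J) = 2.0 bar

At equilibrium, Kp = P(A₂B) / (P(T)·P(J)²) = 250.
(24) / ((0.024)·(P(J))²) = 250
P(J)² = 4.00 ⇒ P(J) = 2.0 bar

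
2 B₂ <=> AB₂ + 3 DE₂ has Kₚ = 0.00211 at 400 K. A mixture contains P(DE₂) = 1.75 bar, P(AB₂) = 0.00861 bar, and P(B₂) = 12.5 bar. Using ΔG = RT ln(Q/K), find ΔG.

ΔG = -6.54 kJ/mol

Qₚ = P(AB₂)·P(DE₂)³ / P(B₂)² = (0.00861)·(1.75)³ / (12.5)² = 2.95e-4
ΔG = RT ln(Qₚ/Kₚ) = (8.314 J mol⁻¹ K⁻¹)(400 K) × ln(2.95e-4/0.00211)
   = (3.326 kJ/mol)(-1.967) = -6.54 kJ/mol
ΔG < 0, so the forward reaction is spontaneous (proceeds forward).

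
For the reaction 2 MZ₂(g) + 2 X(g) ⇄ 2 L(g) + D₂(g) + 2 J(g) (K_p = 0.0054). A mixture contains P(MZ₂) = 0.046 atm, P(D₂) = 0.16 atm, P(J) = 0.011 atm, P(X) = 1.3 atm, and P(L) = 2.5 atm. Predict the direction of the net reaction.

toward reactants

Q_p = P(L)²·P(D₂)·P(J)² / (P(MZ₂)²·P(X)²) = (2.5)²·(0.16)·(0.011)² / ((0.046)²·(1.3)²) = 0.034
Q_p = 0.034 > K_p = 0.0054, so the reverse reaction proceeds.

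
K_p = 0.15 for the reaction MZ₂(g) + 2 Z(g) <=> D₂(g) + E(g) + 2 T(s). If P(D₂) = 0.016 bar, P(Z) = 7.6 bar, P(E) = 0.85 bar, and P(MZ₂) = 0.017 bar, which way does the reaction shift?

to the right

(T is a pure solid — omitted from Q_p.)
Q_p = P(D₂)·P(E) / (P(MZ₂)·P(Z)²) = (0.016)·(0.85) / ((0.017)·(7.6)²) = 0.014
Q_p = 0.014 < K_p = 0.15, so the forward reaction proceeds.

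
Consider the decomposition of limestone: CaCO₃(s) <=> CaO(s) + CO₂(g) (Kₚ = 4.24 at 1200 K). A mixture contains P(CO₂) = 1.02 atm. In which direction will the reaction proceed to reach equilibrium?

in the forward direction

(CaCO₃, CaO are pure solids — omitted from Qₚ.)
Qₚ = P(CO₂) = 1.02
Qₚ = 1.02 < Kₚ = 4.24, so the forward reaction proceeds.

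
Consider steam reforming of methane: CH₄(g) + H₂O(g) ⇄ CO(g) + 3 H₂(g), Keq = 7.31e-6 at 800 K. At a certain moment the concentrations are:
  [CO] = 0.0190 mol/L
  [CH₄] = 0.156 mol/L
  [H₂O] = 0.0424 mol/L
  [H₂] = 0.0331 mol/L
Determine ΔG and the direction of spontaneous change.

Q = [CO]·[H₂]³ / ([CH₄]·[H₂O]) = (0.0190)·(0.0331)³ / ((0.156)·(0.0424)) = 1.04e-4
ΔG = RT ln(Q/Keq) = (8.314 J mol⁻¹ K⁻¹)(800 K) × ln(1.04e-4/7.31e-6)
   = (6.651 kJ/mol)(2.655) = 17.7 kJ/mol
ΔG > 0, so the forward reaction is non-spontaneous (proceeds in reverse).

ΔG = 17.7 kJ/mol; the forward reaction is non-spontaneous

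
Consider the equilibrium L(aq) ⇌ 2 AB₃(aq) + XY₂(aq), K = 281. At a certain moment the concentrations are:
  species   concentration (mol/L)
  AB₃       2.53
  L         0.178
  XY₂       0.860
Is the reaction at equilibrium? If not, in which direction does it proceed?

forward (toward products)

Q = [AB₃]²·[XY₂] / [L] = (2.53)²·(0.860) / (0.178) = 30.9
Q = 30.9 < K = 281, so the forward reaction proceeds.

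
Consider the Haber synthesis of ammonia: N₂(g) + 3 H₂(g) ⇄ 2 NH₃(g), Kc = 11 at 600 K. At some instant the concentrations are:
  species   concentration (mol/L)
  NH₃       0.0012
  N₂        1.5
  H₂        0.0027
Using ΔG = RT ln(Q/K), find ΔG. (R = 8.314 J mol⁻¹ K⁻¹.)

Qc = [NH₃]² / ([N₂]·[H₂]³) = (0.0012)² / ((1.5)·(0.0027)³) = 48.8
ΔG = RT ln(Qc/Kc) = (8.314 J mol⁻¹ K⁻¹)(600 K) × ln(48.8/11)
   = (4.988 kJ/mol)(1.490) = 7.43 kJ/mol
ΔG > 0, so the forward reaction is non-spontaneous (proceeds in reverse).

ΔG = 7.43 kJ/mol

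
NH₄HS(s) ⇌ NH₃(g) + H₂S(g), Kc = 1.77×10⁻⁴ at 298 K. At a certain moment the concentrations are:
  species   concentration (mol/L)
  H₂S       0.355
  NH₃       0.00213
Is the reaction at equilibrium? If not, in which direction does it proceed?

(NH₄HS is a pure solid — omitted from Qc.)
Qc = [NH₃]·[H₂S] = (0.00213)·(0.355) = 7.56×10⁻⁴
Qc = 7.56×10⁻⁴ > Kc = 1.77×10⁻⁴, so the reverse reaction proceeds.

reverse (toward reactants)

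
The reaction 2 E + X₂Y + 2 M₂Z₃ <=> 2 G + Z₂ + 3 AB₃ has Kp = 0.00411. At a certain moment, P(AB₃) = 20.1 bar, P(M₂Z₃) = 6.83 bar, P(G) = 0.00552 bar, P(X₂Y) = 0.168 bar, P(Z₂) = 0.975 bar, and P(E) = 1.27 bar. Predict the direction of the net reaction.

Qp = P(G)²·P(Z₂)·P(AB₃)³ / (P(E)²·P(X₂Y)·P(M₂Z₃)²) = (0.00552)²·(0.975)·(20.1)³ / ((1.27)²·(0.168)·(6.83)²) = 0.0191
Qp = 0.0191 > Kp = 0.00411, so the reverse reaction proceeds.

reverse (toward reactants)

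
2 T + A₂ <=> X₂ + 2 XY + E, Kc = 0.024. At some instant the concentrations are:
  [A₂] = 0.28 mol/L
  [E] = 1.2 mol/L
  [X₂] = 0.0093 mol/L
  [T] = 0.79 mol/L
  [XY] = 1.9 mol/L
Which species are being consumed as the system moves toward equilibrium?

X₂, XY, E (products)

Qc = [X₂]·[XY]²·[E] / ([T]²·[A₂]) = (0.0093)·(1.9)²·(1.2) / ((0.79)²·(0.28)) = 0.23
Qc = 0.23 > Kc = 0.024: net reverse reaction.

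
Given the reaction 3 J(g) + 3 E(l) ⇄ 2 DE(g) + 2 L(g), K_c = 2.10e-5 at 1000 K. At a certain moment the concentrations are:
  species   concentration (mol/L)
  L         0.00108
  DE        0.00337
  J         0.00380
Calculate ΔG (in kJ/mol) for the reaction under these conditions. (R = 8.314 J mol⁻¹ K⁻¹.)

ΔG = 20.3 kJ/mol

(E is a pure liquid — omitted from Q_c.)
Q_c = [DE]²·[L]² / [J]³ = (0.00337)²·(0.00108)² / (0.00380)³ = 2.41e-4
ΔG = RT ln(Q_c/K_c) = (8.314 J mol⁻¹ K⁻¹)(1000 K) × ln(2.41e-4/2.10e-5)
   = (8.314 kJ/mol)(2.440) = 20.3 kJ/mol
ΔG > 0, so the forward reaction is non-spontaneous (proceeds in reverse).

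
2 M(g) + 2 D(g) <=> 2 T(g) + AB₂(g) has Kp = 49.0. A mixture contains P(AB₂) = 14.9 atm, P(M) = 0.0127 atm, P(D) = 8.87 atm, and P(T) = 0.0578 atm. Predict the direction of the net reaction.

in the forward direction

Qp = P(T)²·P(AB₂) / (P(M)²·P(D)²) = (0.0578)²·(14.9) / ((0.0127)²·(8.87)²) = 3.92
Qp = 3.92 < Kp = 49.0, so the forward reaction proceeds.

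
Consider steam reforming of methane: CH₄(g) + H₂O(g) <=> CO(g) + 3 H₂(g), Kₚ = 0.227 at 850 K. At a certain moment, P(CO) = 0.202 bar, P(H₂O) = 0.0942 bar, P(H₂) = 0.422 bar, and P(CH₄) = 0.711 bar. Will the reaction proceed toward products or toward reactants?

no net change (already at equilibrium)

Qₚ = P(CO)·P(H₂)³ / (P(CH₄)·P(H₂O)) = (0.202)·(0.422)³ / ((0.711)·(0.0942)) = 0.227
Qₚ = 0.227 = Kₚ, so the system is already at equilibrium.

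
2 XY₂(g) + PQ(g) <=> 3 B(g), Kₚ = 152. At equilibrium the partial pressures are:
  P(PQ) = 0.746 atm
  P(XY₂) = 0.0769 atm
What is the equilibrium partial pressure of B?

P(B) = 0.875 atm

At equilibrium, Kₚ = P(B)³ / (P(XY₂)²·P(PQ)) = 152.
(P(B))³ / ((0.0769)²·(0.746)) = 152
P(B)³ = 0.671 ⇒ P(B) = 0.875 atm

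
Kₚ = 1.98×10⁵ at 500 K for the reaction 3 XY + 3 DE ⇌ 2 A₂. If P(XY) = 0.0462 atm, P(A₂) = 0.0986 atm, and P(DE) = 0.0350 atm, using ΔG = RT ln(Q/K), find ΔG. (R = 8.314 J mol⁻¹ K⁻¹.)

Qₚ = P(A₂)² / (P(XY)³·P(DE)³) = (0.0986)² / ((0.0462)³·(0.0350)³) = 2.30×10⁶
ΔG = RT ln(Qₚ/Kₚ) = (8.314 J mol⁻¹ K⁻¹)(500 K) × ln(2.30×10⁶/1.98×10⁵)
   = (4.157 kJ/mol)(2.452) = 10.2 kJ/mol
ΔG > 0, so the forward reaction is non-spontaneous (proceeds in reverse).

ΔG = 10.2 kJ/mol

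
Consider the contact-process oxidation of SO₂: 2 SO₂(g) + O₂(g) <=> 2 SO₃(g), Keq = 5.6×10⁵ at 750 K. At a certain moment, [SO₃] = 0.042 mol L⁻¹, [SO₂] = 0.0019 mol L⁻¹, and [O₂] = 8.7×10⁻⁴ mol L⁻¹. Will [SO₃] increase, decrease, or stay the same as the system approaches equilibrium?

Q = [SO₃]² / ([SO₂]²·[O₂]) = (0.042)² / ((0.0019)²·(8.7×10⁻⁴)) = 5.6×10⁵
Q = 5.6×10⁵ = Keq; the system is at equilibrium.

stay the same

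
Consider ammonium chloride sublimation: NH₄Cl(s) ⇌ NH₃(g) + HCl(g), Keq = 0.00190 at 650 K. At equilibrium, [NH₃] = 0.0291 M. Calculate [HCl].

(NH₄Cl is a pure solid — omitted from Keq.)
At equilibrium, Keq = [NH₃]·[HCl] = 0.00190.
(0.0291)·([HCl]) = 0.00190
[HCl] = 0.0653 M

[HCl] = 0.0653 M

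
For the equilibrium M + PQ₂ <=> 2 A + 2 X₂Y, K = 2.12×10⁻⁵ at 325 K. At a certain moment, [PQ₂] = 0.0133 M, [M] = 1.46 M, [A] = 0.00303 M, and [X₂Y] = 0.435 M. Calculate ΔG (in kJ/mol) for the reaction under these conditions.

ΔG = 3.89 kJ/mol

Q = [A]²·[X₂Y]² / ([M]·[PQ₂]) = (0.00303)²·(0.435)² / ((1.46)·(0.0133)) = 8.95×10⁻⁵
ΔG = RT ln(Q/K) = (8.314 J mol⁻¹ K⁻¹)(325 K) × ln(8.95×10⁻⁵/2.12×10⁻⁵)
   = (2.702 kJ/mol)(1.440) = 3.89 kJ/mol
ΔG > 0, so the forward reaction is non-spontaneous (proceeds in reverse).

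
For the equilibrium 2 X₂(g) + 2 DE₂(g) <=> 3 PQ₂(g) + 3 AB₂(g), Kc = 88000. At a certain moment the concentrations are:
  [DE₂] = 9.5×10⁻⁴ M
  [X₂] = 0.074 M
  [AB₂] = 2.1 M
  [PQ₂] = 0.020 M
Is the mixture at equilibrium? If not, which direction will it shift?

no; Q < K, reaction proceeds forward

Qc = [PQ₂]³·[AB₂]³ / ([X₂]²·[DE₂]²) = (0.020)³·(2.1)³ / ((0.074)²·(9.5×10⁻⁴)²) = 15000
Qc = 15000 < Kc = 88000: net forward reaction.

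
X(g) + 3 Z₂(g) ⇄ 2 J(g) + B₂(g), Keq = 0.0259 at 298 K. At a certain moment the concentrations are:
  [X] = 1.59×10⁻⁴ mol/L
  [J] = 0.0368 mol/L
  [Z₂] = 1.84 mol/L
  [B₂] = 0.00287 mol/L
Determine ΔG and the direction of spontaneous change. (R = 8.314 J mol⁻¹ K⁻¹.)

ΔG = -4.68 kJ/mol; the forward reaction is spontaneous

Q = [J]²·[B₂] / ([X]·[Z₂]³) = (0.0368)²·(0.00287) / ((1.59×10⁻⁴)·(1.84)³) = 0.00392
ΔG = RT ln(Q/Keq) = (8.314 J mol⁻¹ K⁻¹)(298 K) × ln(0.00392/0.0259)
   = (2.478 kJ/mol)(-1.888) = -4.68 kJ/mol
ΔG < 0, so the forward reaction is spontaneous (proceeds forward).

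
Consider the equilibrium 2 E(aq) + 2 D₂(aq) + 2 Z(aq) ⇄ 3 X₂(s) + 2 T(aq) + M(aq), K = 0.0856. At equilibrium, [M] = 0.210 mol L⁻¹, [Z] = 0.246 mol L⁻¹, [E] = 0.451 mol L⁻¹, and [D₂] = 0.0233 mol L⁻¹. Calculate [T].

(X₂ is a pure solid — omitted from K.)
At equilibrium, K = [T]²·[M] / ([E]²·[D₂]²·[Z]²) = 0.0856.
([T])²·(0.210) / ((0.451)²·(0.0233)²·(0.246)²) = 0.0856
[T]² = 2.72×10⁻⁶ ⇒ [T] = 0.00165 mol L⁻¹

[T] = 0.00165 mol L⁻¹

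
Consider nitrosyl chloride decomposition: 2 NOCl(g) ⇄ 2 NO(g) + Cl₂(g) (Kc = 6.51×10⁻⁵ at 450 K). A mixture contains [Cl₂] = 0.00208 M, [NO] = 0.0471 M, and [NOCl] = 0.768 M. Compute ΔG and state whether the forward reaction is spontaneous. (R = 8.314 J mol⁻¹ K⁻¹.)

ΔG = -7.93 kJ/mol; the forward reaction is spontaneous

Qc = [NO]²·[Cl₂] / [NOCl]² = (0.0471)²·(0.00208) / (0.768)² = 7.82×10⁻⁶
ΔG = RT ln(Qc/Kc) = (8.314 J mol⁻¹ K⁻¹)(450 K) × ln(7.82×10⁻⁶/6.51×10⁻⁵)
   = (3.741 kJ/mol)(-2.119) = -7.93 kJ/mol
ΔG < 0, so the forward reaction is spontaneous (proceeds forward).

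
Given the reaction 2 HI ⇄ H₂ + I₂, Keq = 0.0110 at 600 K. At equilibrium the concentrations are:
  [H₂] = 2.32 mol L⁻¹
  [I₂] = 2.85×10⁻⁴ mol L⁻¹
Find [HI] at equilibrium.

At equilibrium, Keq = [H₂]·[I₂] / [HI]² = 0.0110.
(2.32)·(2.85×10⁻⁴) / ([HI])² = 0.0110
[HI]² = 0.0601 ⇒ [HI] = 0.245 mol L⁻¹

[HI] = 0.245 mol L⁻¹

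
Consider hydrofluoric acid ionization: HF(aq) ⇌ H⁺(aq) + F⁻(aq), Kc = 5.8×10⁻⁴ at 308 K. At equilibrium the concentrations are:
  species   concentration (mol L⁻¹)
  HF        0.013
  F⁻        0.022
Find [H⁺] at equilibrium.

[H⁺] = 3.4×10⁻⁴ mol L⁻¹

At equilibrium, Kc = [H⁺]·[F⁻] / [HF] = 5.8×10⁻⁴.
([H⁺])·(0.022) / (0.013) = 5.8×10⁻⁴
[H⁺] = 3.43×10⁻⁴ = 3.4×10⁻⁴ mol L⁻¹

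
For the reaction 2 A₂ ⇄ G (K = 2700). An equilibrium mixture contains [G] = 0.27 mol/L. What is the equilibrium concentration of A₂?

[A₂] = 0.010 mol/L

At equilibrium, K = [G] / [A₂]² = 2700.
(0.27) / ([A₂])² = 2700
[A₂]² = 1.00×10⁻⁴ ⇒ [A₂] = 0.010 mol/L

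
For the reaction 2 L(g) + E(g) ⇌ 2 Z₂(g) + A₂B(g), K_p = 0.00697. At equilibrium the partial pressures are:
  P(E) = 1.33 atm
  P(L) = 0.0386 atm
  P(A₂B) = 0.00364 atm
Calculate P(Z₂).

At equilibrium, K_p = P(Z₂)²·P(A₂B) / (P(L)²·P(E)) = 0.00697.
(P(Z₂))²·(0.00364) / ((0.0386)²·(1.33)) = 0.00697
P(Z₂)² = 0.00379 ⇒ P(Z₂) = 0.0616 atm

P(Z₂) = 0.0616 atm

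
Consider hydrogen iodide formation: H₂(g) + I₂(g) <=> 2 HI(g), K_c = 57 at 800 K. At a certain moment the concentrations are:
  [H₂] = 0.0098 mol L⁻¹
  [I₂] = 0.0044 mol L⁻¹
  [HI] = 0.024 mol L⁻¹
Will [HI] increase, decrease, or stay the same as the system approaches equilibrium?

increase

Q_c = [HI]² / ([H₂]·[I₂]) = (0.024)² / ((0.0098)·(0.0044)) = 13
Q_c = 13 < K_c = 57: net forward reaction.
HI is a product, so it increases.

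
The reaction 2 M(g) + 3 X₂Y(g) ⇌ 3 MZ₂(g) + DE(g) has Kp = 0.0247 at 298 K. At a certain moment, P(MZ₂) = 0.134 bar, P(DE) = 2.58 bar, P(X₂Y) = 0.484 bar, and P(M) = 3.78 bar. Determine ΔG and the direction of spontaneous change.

ΔG = -4.62 kJ/mol; the forward reaction is spontaneous

Qp = P(MZ₂)³·P(DE) / (P(M)²·P(X₂Y)³) = (0.134)³·(2.58) / ((3.78)²·(0.484)³) = 0.00383
ΔG = RT ln(Qp/Kp) = (8.314 J mol⁻¹ K⁻¹)(298 K) × ln(0.00383/0.0247)
   = (2.478 kJ/mol)(-1.864) = -4.62 kJ/mol
ΔG < 0, so the forward reaction is spontaneous (proceeds forward).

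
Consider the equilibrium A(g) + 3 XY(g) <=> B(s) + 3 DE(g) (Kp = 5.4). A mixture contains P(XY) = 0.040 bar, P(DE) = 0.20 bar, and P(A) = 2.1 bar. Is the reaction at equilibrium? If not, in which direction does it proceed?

reverse (toward reactants)

(B is a pure solid — omitted from Qp.)
Qp = P(DE)³ / (P(A)·P(XY)³) = (0.20)³ / ((2.1)·(0.040)³) = 60
Qp = 60 > Kp = 5.4, so the reverse reaction proceeds.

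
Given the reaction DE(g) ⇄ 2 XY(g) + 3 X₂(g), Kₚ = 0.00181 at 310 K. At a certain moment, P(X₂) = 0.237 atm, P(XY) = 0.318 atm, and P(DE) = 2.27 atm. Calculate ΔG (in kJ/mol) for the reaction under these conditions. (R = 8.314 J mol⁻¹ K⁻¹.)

Qₚ = P(XY)²·P(X₂)³ / P(DE) = (0.318)²·(0.237)³ / (2.27) = 5.93e-4
ΔG = RT ln(Qₚ/Kₚ) = (8.314 J mol⁻¹ K⁻¹)(310 K) × ln(5.93e-4/0.00181)
   = (2.577 kJ/mol)(-1.116) = -2.88 kJ/mol
ΔG < 0, so the forward reaction is spontaneous (proceeds forward).

ΔG = -2.88 kJ/mol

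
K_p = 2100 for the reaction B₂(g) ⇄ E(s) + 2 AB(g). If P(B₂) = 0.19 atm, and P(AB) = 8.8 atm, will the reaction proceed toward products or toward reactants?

to the right

(E is a pure solid — omitted from Q_p.)
Q_p = P(AB)² / P(B₂) = (8.8)² / (0.19) = 410
Q_p = 410 < K_p = 2100, so the forward reaction proceeds.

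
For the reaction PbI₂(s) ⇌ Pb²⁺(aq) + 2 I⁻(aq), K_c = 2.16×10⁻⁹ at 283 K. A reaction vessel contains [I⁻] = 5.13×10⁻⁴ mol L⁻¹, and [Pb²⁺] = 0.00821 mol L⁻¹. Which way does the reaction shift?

(PbI₂ is a pure solid — omitted from Q_c.)
Q_c = [Pb²⁺]·[I⁻]² = (0.00821)·(5.13×10⁻⁴)² = 2.16×10⁻⁹
Q_c = 2.16×10⁻⁹ = K_c, so the system is already at equilibrium.

no net change (already at equilibrium)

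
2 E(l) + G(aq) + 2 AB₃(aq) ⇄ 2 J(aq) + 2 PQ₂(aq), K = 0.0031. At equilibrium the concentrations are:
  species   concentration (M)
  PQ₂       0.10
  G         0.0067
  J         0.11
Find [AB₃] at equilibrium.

[AB₃] = 2.4 M

(E is a pure liquid — omitted from K.)
At equilibrium, K = [J]²·[PQ₂]² / ([G]·[AB₃]²) = 0.0031.
(0.11)²·(0.10)² / ((0.0067)·([AB₃])²) = 0.0031
[AB₃]² = 5.83 ⇒ [AB₃] = 2.4 M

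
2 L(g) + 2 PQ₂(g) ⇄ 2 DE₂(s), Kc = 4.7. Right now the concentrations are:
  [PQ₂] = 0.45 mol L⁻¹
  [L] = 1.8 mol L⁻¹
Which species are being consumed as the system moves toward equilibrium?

(DE₂ is a pure solid — omitted from Qc.)
Qc = 1 / ([L]²·[PQ₂]²) = 1 / ((1.8)²·(0.45)²) = 1.5
Qc = 1.5 < Kc = 4.7: net forward reaction.

L, PQ₂ (reactants)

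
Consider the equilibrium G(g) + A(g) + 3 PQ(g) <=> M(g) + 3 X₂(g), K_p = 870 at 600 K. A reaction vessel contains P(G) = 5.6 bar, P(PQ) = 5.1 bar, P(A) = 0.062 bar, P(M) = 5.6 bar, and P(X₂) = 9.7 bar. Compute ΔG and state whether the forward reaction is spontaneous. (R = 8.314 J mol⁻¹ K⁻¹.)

ΔG = -10.3 kJ/mol; the forward reaction is spontaneous

Q_p = P(M)·P(X₂)³ / (P(G)·P(A)·P(PQ)³) = (5.6)·(9.7)³ / ((5.6)·(0.062)·(5.1)³) = 111
ΔG = RT ln(Q_p/K_p) = (8.314 J mol⁻¹ K⁻¹)(600 K) × ln(111/870)
   = (4.988 kJ/mol)(-2.059) = -10.3 kJ/mol
ΔG < 0, so the forward reaction is spontaneous (proceeds forward).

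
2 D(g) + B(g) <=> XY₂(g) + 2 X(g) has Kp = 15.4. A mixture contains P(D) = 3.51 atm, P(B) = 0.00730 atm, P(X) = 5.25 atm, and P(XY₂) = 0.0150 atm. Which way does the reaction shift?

Qp = P(XY₂)·P(X)² / (P(D)²·P(B)) = (0.0150)·(5.25)² / ((3.51)²·(0.00730)) = 4.60
Qp = 4.60 < Kp = 15.4, so the forward reaction proceeds.

to the right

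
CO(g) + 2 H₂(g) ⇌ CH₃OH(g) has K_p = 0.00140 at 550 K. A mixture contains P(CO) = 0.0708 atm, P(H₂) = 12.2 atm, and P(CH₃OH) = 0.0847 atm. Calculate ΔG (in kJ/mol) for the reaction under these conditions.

ΔG = 7.99 kJ/mol

Q_p = P(CH₃OH) / (P(CO)·P(H₂)²) = (0.0847) / ((0.0708)·(12.2)²) = 0.00804
ΔG = RT ln(Q_p/K_p) = (8.314 J mol⁻¹ K⁻¹)(550 K) × ln(0.00804/0.00140)
   = (4.573 kJ/mol)(1.748) = 7.99 kJ/mol
ΔG > 0, so the forward reaction is non-spontaneous (proceeds in reverse).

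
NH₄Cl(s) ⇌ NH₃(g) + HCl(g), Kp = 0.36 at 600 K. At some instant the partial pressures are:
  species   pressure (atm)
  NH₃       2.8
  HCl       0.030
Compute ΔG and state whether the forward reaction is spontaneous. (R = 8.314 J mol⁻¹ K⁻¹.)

ΔG = -7.26 kJ/mol; the forward reaction is spontaneous

(NH₄Cl is a pure solid — omitted from Qp.)
Qp = P(NH₃)·P(HCl) = (2.8)·(0.030) = 0.0840
ΔG = RT ln(Qp/Kp) = (8.314 J mol⁻¹ K⁻¹)(600 K) × ln(0.0840/0.36)
   = (4.988 kJ/mol)(-1.455) = -7.26 kJ/mol
ΔG < 0, so the forward reaction is spontaneous (proceeds forward).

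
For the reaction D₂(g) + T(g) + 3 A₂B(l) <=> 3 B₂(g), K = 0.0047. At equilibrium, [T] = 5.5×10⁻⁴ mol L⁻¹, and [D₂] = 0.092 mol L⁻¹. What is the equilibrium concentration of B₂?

(A₂B is a pure liquid — omitted from K.)
At equilibrium, K = [B₂]³ / ([D₂]·[T]) = 0.0047.
([B₂])³ / ((0.092)·(5.5×10⁻⁴)) = 0.0047
[B₂]³ = 2.38×10⁻⁷ ⇒ [B₂] = 0.0062 mol L⁻¹

[B₂] = 0.0062 mol L⁻¹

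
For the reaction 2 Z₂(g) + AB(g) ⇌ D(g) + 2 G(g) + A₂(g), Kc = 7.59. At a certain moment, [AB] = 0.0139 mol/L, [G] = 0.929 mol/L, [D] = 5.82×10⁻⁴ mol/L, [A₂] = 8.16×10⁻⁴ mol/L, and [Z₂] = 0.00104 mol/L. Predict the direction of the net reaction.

Qc = [D]·[G]²·[A₂] / ([Z₂]²·[AB]) = (5.82×10⁻⁴)·(0.929)²·(8.16×10⁻⁴) / ((0.00104)²·(0.0139)) = 27.3
Qc = 27.3 > Kc = 7.59, so the reverse reaction proceeds.

in the reverse direction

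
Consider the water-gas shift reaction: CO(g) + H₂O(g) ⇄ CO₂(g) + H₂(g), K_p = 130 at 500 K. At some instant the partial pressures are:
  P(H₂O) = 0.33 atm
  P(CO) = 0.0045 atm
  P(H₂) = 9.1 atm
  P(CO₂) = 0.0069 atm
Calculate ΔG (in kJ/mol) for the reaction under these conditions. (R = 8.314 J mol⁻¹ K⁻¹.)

Q_p = P(CO₂)·P(H₂) / (P(CO)·P(H₂O)) = (0.0069)·(9.1) / ((0.0045)·(0.33)) = 42.3
ΔG = RT ln(Q_p/K_p) = (8.314 J mol⁻¹ K⁻¹)(500 K) × ln(42.3/130)
   = (4.157 kJ/mol)(-1.123) = -4.67 kJ/mol
ΔG < 0, so the forward reaction is spontaneous (proceeds forward).

ΔG = -4.67 kJ/mol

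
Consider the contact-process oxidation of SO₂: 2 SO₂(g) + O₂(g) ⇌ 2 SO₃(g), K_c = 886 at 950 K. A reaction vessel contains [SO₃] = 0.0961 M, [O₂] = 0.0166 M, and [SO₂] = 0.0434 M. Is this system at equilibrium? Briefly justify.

no; Q < K, reaction proceeds forward

Q_c = [SO₃]² / ([SO₂]²·[O₂]) = (0.0961)² / ((0.0434)²·(0.0166)) = 295
Q_c = 295 < K_c = 886: net forward reaction.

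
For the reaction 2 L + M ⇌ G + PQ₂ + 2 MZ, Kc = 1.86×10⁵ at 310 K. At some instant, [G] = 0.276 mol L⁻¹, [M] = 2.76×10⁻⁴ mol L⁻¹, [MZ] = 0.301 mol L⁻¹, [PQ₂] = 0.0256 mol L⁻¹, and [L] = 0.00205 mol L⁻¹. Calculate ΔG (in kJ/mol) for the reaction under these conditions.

Qc = [G]·[PQ₂]·[MZ]² / ([L]²·[M]) = (0.276)·(0.0256)·(0.301)² / ((0.00205)²·(2.76×10⁻⁴)) = 5.52×10⁵
ΔG = RT ln(Qc/Kc) = (8.314 J mol⁻¹ K⁻¹)(310 K) × ln(5.52×10⁵/1.86×10⁵)
   = (2.577 kJ/mol)(1.088) = 2.80 kJ/mol
ΔG > 0, so the forward reaction is non-spontaneous (proceeds in reverse).

ΔG = 2.80 kJ/mol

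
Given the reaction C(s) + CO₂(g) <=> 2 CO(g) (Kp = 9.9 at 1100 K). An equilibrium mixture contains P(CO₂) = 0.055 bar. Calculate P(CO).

P(CO) = 0.74 bar

(C is a pure solid — omitted from Kp.)
At equilibrium, Kp = P(CO)² / P(CO₂) = 9.9.
(P(CO))² / (0.055) = 9.9
P(CO)² = 0.544 ⇒ P(CO) = 0.74 bar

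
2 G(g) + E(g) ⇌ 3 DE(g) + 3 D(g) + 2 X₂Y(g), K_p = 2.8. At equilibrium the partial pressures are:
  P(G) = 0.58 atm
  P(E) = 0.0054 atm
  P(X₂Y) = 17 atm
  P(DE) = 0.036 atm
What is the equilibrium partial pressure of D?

At equilibrium, K_p = P(DE)³·P(D)³·P(X₂Y)² / (P(G)²·P(E)) = 2.8.
(0.036)³·(P(D))³·(17)² / ((0.58)²·(0.0054)) = 2.8
P(D)³ = 0.377 ⇒ P(D) = 0.72 atm

P(D) = 0.72 atm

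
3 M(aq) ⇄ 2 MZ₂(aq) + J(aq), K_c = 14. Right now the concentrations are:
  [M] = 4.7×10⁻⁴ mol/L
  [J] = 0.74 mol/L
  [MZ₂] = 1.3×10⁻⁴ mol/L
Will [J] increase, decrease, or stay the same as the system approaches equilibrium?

decrease

Q_c = [MZ₂]²·[J] / [M]³ = (1.3×10⁻⁴)²·(0.74) / (4.7×10⁻⁴)³ = 120
Q_c = 120 > K_c = 14: net reverse reaction.
J is a product, so it decreases.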